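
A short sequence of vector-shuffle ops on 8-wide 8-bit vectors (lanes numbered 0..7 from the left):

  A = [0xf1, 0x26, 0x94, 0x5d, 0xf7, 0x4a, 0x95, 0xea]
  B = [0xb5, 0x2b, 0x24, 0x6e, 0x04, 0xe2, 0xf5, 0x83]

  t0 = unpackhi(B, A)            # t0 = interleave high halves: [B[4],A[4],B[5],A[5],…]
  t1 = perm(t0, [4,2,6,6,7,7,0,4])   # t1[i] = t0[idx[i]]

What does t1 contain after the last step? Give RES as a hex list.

RES = [0xf5, 0xe2, 0x83, 0x83, 0xea, 0xea, 0x04, 0xf5]

t0 = [0x04, 0xf7, 0xe2, 0x4a, 0xf5, 0x95, 0x83, 0xea]
t1 = [0xf5, 0xe2, 0x83, 0x83, 0xea, 0xea, 0x04, 0xf5]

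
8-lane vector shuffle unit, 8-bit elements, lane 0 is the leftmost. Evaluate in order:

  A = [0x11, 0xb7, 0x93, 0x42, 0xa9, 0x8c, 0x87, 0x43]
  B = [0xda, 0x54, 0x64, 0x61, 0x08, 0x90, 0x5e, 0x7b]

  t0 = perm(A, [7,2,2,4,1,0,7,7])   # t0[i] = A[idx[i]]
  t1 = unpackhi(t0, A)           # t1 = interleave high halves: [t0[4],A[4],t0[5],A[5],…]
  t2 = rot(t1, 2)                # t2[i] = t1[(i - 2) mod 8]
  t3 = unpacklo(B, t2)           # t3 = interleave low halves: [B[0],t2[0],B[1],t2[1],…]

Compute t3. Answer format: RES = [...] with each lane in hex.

→ t0 |43|93|93|a9|b7|11|43|43|
→ t1 |b7|a9|11|8c|43|87|43|43|
→ t2 |43|43|b7|a9|11|8c|43|87|
→ t3 |da|43|54|43|64|b7|61|a9|

RES = [ 0xda  0x43  0x54  0x43  0x64  0xb7  0x61  0xa9 ]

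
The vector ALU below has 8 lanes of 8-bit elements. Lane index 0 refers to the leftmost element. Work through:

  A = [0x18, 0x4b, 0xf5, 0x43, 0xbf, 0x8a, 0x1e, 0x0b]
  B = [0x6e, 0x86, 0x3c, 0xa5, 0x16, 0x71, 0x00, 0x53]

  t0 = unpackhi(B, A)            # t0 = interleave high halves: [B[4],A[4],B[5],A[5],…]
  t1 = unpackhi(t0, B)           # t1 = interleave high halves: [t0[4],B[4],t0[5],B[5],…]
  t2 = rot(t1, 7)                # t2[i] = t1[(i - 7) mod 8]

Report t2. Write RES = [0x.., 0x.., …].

→ t0 |16|bf|71|8a|00|1e|53|0b|
→ t1 |00|16|1e|71|53|00|0b|53|
→ t2 |16|1e|71|53|00|0b|53|00|

RES = [ 0x16  0x1e  0x71  0x53  0x00  0x0b  0x53  0x00 ]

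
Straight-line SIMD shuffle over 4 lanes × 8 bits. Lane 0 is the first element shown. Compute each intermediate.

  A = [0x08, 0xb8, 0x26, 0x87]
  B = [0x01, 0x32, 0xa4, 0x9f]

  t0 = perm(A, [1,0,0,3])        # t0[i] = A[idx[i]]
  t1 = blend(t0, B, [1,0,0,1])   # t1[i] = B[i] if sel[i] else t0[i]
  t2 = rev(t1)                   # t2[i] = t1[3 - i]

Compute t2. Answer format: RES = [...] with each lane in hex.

RES = [ 0x9f  0x08  0x08  0x01 ]

  t0: b8 08 08 87
  t1: 01 08 08 9f
  t2: 9f 08 08 01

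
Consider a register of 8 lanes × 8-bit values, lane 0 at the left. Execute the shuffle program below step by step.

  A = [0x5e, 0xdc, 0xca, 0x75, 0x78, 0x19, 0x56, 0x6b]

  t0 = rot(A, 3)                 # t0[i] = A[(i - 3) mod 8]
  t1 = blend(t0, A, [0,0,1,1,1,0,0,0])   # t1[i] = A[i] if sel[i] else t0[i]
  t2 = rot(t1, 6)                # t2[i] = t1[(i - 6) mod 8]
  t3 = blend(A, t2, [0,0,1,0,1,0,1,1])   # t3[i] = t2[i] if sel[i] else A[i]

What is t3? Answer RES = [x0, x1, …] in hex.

RES = [ 0x5e  0xdc  0x78  0x75  0x75  0x19  0x19  0x56 ]

→ t0 |19|56|6b|5e|dc|ca|75|78|
→ t1 |19|56|ca|75|78|ca|75|78|
→ t2 |ca|75|78|ca|75|78|19|56|
→ t3 |5e|dc|78|75|75|19|19|56|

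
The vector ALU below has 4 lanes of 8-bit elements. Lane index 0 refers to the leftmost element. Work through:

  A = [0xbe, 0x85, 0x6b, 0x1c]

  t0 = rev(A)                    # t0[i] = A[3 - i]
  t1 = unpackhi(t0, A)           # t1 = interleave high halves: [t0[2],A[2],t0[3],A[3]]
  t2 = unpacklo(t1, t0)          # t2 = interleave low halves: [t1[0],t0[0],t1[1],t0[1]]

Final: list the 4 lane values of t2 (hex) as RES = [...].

RES = [ 0x85  0x1c  0x6b  0x6b ]

  t0: 1c 6b 85 be
  t1: 85 6b be 1c
  t2: 85 1c 6b 6b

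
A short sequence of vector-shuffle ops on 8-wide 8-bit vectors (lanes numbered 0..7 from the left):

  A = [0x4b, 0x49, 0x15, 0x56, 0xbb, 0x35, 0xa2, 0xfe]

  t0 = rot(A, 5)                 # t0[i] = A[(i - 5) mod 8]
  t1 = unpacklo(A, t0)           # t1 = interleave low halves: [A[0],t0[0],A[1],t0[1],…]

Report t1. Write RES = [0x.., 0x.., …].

→ t0 |56|bb|35|a2|fe|4b|49|15|
→ t1 |4b|56|49|bb|15|35|56|a2|

RES = [ 0x4b  0x56  0x49  0xbb  0x15  0x35  0x56  0xa2 ]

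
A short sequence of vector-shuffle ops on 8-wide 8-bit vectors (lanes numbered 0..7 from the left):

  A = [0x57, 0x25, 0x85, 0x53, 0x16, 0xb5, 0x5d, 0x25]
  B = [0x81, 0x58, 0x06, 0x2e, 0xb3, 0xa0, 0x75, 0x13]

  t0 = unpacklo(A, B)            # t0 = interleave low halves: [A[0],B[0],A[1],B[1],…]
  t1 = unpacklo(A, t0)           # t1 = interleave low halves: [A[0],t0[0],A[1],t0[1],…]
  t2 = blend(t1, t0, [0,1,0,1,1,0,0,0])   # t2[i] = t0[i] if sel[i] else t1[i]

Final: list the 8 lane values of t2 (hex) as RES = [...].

→ t0 |57|81|25|58|85|06|53|2e|
→ t1 |57|57|25|81|85|25|53|58|
→ t2 |57|81|25|58|85|25|53|58|

RES = [ 0x57  0x81  0x25  0x58  0x85  0x25  0x53  0x58 ]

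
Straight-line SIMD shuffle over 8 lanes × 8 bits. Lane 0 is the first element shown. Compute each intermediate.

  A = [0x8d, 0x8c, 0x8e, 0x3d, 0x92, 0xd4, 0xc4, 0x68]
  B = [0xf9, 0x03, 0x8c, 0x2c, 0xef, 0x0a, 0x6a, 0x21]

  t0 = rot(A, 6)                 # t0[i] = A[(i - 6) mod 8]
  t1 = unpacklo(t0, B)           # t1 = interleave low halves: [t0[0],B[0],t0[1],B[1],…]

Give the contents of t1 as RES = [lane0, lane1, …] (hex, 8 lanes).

→ t0 |8e|3d|92|d4|c4|68|8d|8c|
→ t1 |8e|f9|3d|03|92|8c|d4|2c|

RES = [ 0x8e  0xf9  0x3d  0x03  0x92  0x8c  0xd4  0x2c ]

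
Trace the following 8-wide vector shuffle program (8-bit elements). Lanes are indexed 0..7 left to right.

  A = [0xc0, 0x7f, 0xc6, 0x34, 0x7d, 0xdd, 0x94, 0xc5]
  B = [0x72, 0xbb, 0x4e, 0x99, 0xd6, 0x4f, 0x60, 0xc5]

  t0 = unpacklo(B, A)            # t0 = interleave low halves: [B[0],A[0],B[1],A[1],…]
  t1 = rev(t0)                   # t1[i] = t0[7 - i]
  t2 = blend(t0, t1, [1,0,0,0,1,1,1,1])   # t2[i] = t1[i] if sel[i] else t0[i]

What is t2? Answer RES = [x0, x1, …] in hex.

RES = [ 0x34  0xc0  0xbb  0x7f  0x7f  0xbb  0xc0  0x72 ]

  t0: 72 c0 bb 7f 4e c6 99 34
  t1: 34 99 c6 4e 7f bb c0 72
  t2: 34 c0 bb 7f 7f bb c0 72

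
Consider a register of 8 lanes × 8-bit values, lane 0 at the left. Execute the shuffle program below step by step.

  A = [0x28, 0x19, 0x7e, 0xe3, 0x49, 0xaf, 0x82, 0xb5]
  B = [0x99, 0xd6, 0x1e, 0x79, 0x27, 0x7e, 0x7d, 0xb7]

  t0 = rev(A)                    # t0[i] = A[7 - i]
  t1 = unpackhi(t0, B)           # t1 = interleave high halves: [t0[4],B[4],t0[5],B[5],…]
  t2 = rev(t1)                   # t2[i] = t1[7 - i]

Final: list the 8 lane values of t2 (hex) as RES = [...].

RES = [ 0xb7  0x28  0x7d  0x19  0x7e  0x7e  0x27  0xe3 ]

  t0: b5 82 af 49 e3 7e 19 28
  t1: e3 27 7e 7e 19 7d 28 b7
  t2: b7 28 7d 19 7e 7e 27 e3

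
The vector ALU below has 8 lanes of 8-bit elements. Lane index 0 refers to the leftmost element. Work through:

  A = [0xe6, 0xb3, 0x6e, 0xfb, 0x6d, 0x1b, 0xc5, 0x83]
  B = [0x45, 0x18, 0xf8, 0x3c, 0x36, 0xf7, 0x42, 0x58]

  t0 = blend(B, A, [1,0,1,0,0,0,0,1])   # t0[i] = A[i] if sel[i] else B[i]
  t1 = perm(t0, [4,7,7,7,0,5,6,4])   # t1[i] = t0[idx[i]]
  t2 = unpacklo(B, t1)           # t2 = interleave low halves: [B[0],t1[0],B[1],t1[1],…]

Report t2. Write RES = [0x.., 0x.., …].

  t0: e6 18 6e 3c 36 f7 42 83
  t1: 36 83 83 83 e6 f7 42 36
  t2: 45 36 18 83 f8 83 3c 83

RES = [ 0x45  0x36  0x18  0x83  0xf8  0x83  0x3c  0x83 ]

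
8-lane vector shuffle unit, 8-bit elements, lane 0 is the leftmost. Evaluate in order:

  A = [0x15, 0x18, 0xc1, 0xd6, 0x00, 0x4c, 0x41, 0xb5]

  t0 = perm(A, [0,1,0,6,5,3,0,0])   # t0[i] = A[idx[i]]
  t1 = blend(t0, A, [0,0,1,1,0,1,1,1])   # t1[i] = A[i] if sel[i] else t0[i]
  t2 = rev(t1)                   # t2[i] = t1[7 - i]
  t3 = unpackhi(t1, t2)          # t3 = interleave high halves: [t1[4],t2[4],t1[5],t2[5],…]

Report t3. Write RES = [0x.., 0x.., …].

→ t0 |15|18|15|41|4c|d6|15|15|
→ t1 |15|18|c1|d6|4c|4c|41|b5|
→ t2 |b5|41|4c|4c|d6|c1|18|15|
→ t3 |4c|d6|4c|c1|41|18|b5|15|

RES = [0x4c, 0xd6, 0x4c, 0xc1, 0x41, 0x18, 0xb5, 0x15]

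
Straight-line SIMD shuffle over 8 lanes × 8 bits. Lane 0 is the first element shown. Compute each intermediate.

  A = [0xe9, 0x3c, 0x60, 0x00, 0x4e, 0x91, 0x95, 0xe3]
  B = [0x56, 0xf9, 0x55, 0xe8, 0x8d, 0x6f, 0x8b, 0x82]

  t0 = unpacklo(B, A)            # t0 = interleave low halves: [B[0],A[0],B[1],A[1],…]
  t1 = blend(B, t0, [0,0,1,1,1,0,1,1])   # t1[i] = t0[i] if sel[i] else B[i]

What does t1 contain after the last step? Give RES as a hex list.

→ t0 |56|e9|f9|3c|55|60|e8|00|
→ t1 |56|f9|f9|3c|55|6f|e8|00|

RES = [ 0x56  0xf9  0xf9  0x3c  0x55  0x6f  0xe8  0x00 ]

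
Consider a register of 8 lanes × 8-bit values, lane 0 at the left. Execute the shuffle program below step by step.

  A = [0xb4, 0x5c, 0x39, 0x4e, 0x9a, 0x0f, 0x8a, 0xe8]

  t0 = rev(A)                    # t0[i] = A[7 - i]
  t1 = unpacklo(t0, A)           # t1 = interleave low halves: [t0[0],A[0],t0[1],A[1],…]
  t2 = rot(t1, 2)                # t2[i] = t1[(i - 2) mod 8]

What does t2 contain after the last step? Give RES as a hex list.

t0 = [0xe8, 0x8a, 0x0f, 0x9a, 0x4e, 0x39, 0x5c, 0xb4]
t1 = [0xe8, 0xb4, 0x8a, 0x5c, 0x0f, 0x39, 0x9a, 0x4e]
t2 = [0x9a, 0x4e, 0xe8, 0xb4, 0x8a, 0x5c, 0x0f, 0x39]

RES = [ 0x9a  0x4e  0xe8  0xb4  0x8a  0x5c  0x0f  0x39 ]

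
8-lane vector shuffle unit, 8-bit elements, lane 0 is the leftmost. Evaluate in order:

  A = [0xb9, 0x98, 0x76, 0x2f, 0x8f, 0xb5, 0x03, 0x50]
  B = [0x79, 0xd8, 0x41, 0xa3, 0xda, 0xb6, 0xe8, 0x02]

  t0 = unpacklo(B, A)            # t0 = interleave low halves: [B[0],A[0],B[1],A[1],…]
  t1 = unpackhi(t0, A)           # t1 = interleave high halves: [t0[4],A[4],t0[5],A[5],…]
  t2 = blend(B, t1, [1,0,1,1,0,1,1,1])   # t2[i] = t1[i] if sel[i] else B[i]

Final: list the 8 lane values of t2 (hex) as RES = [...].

t0 = [0x79, 0xb9, 0xd8, 0x98, 0x41, 0x76, 0xa3, 0x2f]
t1 = [0x41, 0x8f, 0x76, 0xb5, 0xa3, 0x03, 0x2f, 0x50]
t2 = [0x41, 0xd8, 0x76, 0xb5, 0xda, 0x03, 0x2f, 0x50]

RES = [0x41, 0xd8, 0x76, 0xb5, 0xda, 0x03, 0x2f, 0x50]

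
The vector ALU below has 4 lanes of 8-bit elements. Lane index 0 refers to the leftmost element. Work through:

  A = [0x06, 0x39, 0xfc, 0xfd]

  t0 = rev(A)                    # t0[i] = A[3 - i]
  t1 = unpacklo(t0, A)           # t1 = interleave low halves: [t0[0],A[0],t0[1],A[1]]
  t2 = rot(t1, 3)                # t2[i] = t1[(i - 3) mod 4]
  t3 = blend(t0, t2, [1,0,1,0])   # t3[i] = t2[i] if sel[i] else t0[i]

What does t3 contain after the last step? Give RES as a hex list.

RES = [0x06, 0xfc, 0x39, 0x06]

t0 = [0xfd, 0xfc, 0x39, 0x06]
t1 = [0xfd, 0x06, 0xfc, 0x39]
t2 = [0x06, 0xfc, 0x39, 0xfd]
t3 = [0x06, 0xfc, 0x39, 0x06]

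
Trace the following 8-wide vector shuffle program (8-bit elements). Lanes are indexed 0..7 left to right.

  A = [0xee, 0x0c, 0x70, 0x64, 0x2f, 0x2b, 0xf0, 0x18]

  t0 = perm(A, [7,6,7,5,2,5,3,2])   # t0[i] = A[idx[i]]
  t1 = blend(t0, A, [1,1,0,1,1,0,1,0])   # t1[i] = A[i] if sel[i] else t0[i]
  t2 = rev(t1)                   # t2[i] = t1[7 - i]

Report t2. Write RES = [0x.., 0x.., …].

  t0: 18 f0 18 2b 70 2b 64 70
  t1: ee 0c 18 64 2f 2b f0 70
  t2: 70 f0 2b 2f 64 18 0c ee

RES = [0x70, 0xf0, 0x2b, 0x2f, 0x64, 0x18, 0x0c, 0xee]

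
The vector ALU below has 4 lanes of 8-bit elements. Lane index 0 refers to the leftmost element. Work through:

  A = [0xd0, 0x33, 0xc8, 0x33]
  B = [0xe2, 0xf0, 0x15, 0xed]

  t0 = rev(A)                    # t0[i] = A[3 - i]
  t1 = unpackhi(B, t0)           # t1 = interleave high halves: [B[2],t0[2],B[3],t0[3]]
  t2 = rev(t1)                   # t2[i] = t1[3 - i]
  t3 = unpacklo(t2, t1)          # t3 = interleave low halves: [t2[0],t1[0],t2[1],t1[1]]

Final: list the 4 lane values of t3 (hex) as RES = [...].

RES = [ 0xd0  0x15  0xed  0x33 ]

t0 = [0x33, 0xc8, 0x33, 0xd0]
t1 = [0x15, 0x33, 0xed, 0xd0]
t2 = [0xd0, 0xed, 0x33, 0x15]
t3 = [0xd0, 0x15, 0xed, 0x33]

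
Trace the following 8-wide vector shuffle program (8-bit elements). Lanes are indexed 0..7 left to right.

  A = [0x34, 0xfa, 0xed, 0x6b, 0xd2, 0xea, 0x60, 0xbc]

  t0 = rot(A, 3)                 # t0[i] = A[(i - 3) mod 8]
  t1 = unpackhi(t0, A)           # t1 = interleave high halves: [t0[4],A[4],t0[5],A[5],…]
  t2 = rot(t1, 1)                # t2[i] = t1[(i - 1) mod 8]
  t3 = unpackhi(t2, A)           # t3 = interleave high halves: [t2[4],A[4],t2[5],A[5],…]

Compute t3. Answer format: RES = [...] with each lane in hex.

→ t0 |ea|60|bc|34|fa|ed|6b|d2|
→ t1 |fa|d2|ed|ea|6b|60|d2|bc|
→ t2 |bc|fa|d2|ed|ea|6b|60|d2|
→ t3 |ea|d2|6b|ea|60|60|d2|bc|

RES = [0xea, 0xd2, 0x6b, 0xea, 0x60, 0x60, 0xd2, 0xbc]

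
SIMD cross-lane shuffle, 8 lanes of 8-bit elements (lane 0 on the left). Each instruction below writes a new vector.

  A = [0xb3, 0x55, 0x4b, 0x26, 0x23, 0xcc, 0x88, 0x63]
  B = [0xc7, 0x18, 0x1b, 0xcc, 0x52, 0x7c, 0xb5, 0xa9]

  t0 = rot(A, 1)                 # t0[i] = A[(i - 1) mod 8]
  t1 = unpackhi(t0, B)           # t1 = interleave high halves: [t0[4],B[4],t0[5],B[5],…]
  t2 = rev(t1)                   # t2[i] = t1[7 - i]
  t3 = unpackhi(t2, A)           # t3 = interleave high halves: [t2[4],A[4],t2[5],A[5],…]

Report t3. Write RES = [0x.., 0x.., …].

RES = [ 0x7c  0x23  0x23  0xcc  0x52  0x88  0x26  0x63 ]

t0 = [0x63, 0xb3, 0x55, 0x4b, 0x26, 0x23, 0xcc, 0x88]
t1 = [0x26, 0x52, 0x23, 0x7c, 0xcc, 0xb5, 0x88, 0xa9]
t2 = [0xa9, 0x88, 0xb5, 0xcc, 0x7c, 0x23, 0x52, 0x26]
t3 = [0x7c, 0x23, 0x23, 0xcc, 0x52, 0x88, 0x26, 0x63]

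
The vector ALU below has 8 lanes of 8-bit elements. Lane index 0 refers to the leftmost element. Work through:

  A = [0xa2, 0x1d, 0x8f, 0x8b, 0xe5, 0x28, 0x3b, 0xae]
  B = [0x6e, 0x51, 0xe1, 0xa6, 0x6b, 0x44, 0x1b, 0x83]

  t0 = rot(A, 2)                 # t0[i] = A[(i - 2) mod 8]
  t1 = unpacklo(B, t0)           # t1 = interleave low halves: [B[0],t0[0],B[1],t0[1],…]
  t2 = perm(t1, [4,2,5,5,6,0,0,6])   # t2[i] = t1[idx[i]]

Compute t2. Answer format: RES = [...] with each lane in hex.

RES = [0xe1, 0x51, 0xa2, 0xa2, 0xa6, 0x6e, 0x6e, 0xa6]

  t0: 3b ae a2 1d 8f 8b e5 28
  t1: 6e 3b 51 ae e1 a2 a6 1d
  t2: e1 51 a2 a2 a6 6e 6e a6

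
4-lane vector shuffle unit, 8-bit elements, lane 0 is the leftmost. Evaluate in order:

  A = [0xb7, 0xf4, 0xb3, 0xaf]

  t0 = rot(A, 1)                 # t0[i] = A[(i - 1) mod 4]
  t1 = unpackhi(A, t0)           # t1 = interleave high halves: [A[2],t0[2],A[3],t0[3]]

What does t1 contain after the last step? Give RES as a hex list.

RES = [0xb3, 0xf4, 0xaf, 0xb3]

  t0: af b7 f4 b3
  t1: b3 f4 af b3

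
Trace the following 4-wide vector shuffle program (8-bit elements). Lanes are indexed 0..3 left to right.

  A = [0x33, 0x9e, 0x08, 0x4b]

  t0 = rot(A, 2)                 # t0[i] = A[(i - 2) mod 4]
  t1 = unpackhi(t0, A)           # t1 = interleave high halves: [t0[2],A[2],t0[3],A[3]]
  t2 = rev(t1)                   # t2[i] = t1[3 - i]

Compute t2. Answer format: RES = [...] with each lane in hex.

→ t0 |08|4b|33|9e|
→ t1 |33|08|9e|4b|
→ t2 |4b|9e|08|33|

RES = [0x4b, 0x9e, 0x08, 0x33]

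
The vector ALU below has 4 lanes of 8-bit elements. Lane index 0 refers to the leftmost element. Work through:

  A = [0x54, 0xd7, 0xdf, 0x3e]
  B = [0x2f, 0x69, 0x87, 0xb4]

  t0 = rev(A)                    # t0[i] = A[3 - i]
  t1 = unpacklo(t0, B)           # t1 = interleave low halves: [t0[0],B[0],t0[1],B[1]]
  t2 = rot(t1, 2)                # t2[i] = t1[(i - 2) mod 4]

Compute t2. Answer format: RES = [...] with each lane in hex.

RES = [0xdf, 0x69, 0x3e, 0x2f]

→ t0 |3e|df|d7|54|
→ t1 |3e|2f|df|69|
→ t2 |df|69|3e|2f|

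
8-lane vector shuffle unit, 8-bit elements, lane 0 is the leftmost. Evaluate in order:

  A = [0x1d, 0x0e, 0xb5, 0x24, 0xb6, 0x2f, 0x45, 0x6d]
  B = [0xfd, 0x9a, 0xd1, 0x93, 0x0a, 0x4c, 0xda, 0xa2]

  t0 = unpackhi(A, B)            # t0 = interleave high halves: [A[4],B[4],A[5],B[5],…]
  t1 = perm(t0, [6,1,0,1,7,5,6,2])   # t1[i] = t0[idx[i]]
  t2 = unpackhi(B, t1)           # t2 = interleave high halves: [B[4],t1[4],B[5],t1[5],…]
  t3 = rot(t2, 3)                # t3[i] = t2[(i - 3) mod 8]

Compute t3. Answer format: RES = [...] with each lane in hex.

t0 = [0xb6, 0x0a, 0x2f, 0x4c, 0x45, 0xda, 0x6d, 0xa2]
t1 = [0x6d, 0x0a, 0xb6, 0x0a, 0xa2, 0xda, 0x6d, 0x2f]
t2 = [0x0a, 0xa2, 0x4c, 0xda, 0xda, 0x6d, 0xa2, 0x2f]
t3 = [0x6d, 0xa2, 0x2f, 0x0a, 0xa2, 0x4c, 0xda, 0xda]

RES = [0x6d, 0xa2, 0x2f, 0x0a, 0xa2, 0x4c, 0xda, 0xda]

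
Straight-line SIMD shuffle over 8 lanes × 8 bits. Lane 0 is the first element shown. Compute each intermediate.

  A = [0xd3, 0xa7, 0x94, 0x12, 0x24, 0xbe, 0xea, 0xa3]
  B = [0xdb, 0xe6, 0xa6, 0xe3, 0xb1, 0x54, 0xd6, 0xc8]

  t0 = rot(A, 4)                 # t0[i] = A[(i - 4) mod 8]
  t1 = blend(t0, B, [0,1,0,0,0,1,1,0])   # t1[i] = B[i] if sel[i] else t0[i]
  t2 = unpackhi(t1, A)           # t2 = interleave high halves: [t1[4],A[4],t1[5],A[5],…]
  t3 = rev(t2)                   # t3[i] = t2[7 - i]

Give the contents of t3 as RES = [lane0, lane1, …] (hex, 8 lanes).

  t0: 24 be ea a3 d3 a7 94 12
  t1: 24 e6 ea a3 d3 54 d6 12
  t2: d3 24 54 be d6 ea 12 a3
  t3: a3 12 ea d6 be 54 24 d3

RES = [0xa3, 0x12, 0xea, 0xd6, 0xbe, 0x54, 0x24, 0xd3]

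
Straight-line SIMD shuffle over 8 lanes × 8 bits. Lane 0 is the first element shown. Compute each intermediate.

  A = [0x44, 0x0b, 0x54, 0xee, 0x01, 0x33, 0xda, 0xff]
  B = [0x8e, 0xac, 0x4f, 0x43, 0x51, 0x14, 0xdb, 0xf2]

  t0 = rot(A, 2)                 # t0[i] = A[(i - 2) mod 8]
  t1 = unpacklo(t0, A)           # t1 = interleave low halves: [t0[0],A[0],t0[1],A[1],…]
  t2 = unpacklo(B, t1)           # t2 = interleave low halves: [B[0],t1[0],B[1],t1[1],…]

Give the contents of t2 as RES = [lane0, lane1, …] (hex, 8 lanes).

RES = [ 0x8e  0xda  0xac  0x44  0x4f  0xff  0x43  0x0b ]

→ t0 |da|ff|44|0b|54|ee|01|33|
→ t1 |da|44|ff|0b|44|54|0b|ee|
→ t2 |8e|da|ac|44|4f|ff|43|0b|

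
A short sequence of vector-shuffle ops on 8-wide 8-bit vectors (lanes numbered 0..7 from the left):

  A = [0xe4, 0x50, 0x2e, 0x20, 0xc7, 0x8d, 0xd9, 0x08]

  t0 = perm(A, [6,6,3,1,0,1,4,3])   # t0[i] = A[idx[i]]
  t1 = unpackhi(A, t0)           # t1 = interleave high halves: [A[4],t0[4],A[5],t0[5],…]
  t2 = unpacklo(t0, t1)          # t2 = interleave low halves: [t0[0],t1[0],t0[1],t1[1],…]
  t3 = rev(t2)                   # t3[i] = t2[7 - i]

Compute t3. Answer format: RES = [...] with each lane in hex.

  t0: d9 d9 20 50 e4 50 c7 20
  t1: c7 e4 8d 50 d9 c7 08 20
  t2: d9 c7 d9 e4 20 8d 50 50
  t3: 50 50 8d 20 e4 d9 c7 d9

RES = [0x50, 0x50, 0x8d, 0x20, 0xe4, 0xd9, 0xc7, 0xd9]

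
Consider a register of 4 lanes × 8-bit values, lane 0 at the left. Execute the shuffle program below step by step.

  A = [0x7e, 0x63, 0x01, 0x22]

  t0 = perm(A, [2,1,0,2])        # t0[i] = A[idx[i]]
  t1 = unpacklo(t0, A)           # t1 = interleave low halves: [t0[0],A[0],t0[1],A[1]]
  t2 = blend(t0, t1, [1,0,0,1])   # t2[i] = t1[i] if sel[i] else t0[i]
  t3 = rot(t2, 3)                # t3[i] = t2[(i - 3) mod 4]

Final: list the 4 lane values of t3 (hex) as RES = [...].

  t0: 01 63 7e 01
  t1: 01 7e 63 63
  t2: 01 63 7e 63
  t3: 63 7e 63 01

RES = [0x63, 0x7e, 0x63, 0x01]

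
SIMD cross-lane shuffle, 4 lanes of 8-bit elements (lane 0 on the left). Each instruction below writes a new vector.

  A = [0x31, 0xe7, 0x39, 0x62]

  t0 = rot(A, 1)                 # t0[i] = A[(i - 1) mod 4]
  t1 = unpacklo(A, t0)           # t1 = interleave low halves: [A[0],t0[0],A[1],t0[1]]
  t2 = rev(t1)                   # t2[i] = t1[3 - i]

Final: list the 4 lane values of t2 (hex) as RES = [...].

t0 = [0x62, 0x31, 0xe7, 0x39]
t1 = [0x31, 0x62, 0xe7, 0x31]
t2 = [0x31, 0xe7, 0x62, 0x31]

RES = [ 0x31  0xe7  0x62  0x31 ]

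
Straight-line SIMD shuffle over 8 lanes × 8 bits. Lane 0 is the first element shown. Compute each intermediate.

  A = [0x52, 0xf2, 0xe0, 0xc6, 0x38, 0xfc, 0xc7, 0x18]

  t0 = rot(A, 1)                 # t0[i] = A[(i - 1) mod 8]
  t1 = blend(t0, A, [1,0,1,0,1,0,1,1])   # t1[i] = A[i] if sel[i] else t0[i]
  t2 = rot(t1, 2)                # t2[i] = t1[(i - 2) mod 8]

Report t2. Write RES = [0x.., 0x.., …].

RES = [0xc7, 0x18, 0x52, 0x52, 0xe0, 0xe0, 0x38, 0x38]

  t0: 18 52 f2 e0 c6 38 fc c7
  t1: 52 52 e0 e0 38 38 c7 18
  t2: c7 18 52 52 e0 e0 38 38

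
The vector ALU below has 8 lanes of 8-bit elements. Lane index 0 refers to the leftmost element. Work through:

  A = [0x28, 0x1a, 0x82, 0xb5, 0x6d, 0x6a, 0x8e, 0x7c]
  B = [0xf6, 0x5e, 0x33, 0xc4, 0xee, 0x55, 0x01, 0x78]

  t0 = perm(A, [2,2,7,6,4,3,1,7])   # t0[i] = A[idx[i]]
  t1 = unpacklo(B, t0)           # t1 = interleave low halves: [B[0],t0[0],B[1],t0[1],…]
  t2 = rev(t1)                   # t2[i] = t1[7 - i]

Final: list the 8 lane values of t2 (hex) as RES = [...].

RES = [ 0x8e  0xc4  0x7c  0x33  0x82  0x5e  0x82  0xf6 ]

  t0: 82 82 7c 8e 6d b5 1a 7c
  t1: f6 82 5e 82 33 7c c4 8e
  t2: 8e c4 7c 33 82 5e 82 f6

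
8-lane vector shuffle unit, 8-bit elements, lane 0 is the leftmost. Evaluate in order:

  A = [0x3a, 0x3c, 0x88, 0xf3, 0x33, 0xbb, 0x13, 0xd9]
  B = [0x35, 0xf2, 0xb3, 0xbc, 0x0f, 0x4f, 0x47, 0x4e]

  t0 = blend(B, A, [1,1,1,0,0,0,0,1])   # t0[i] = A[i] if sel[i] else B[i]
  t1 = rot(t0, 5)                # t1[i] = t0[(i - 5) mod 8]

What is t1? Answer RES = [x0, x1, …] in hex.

RES = [ 0xbc  0x0f  0x4f  0x47  0xd9  0x3a  0x3c  0x88 ]

→ t0 |3a|3c|88|bc|0f|4f|47|d9|
→ t1 |bc|0f|4f|47|d9|3a|3c|88|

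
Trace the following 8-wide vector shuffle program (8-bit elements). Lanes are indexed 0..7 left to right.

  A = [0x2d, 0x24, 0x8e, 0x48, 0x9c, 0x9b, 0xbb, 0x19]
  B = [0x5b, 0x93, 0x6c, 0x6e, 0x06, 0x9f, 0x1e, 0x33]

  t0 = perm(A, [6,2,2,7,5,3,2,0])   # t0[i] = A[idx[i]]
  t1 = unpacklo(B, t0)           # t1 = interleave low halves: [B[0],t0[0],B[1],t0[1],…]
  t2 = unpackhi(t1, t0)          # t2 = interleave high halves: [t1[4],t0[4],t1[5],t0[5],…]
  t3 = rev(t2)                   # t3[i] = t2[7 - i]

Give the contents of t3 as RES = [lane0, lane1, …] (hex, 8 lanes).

RES = [ 0x2d  0x19  0x8e  0x6e  0x48  0x8e  0x9b  0x6c ]

  t0: bb 8e 8e 19 9b 48 8e 2d
  t1: 5b bb 93 8e 6c 8e 6e 19
  t2: 6c 9b 8e 48 6e 8e 19 2d
  t3: 2d 19 8e 6e 48 8e 9b 6c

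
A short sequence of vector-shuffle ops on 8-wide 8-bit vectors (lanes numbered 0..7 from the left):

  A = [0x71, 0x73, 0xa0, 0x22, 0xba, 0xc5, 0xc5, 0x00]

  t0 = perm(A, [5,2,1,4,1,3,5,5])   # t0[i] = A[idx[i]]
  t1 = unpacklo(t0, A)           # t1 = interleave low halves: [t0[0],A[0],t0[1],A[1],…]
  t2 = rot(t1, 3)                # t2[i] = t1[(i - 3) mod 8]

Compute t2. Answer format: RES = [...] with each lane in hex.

  t0: c5 a0 73 ba 73 22 c5 c5
  t1: c5 71 a0 73 73 a0 ba 22
  t2: a0 ba 22 c5 71 a0 73 73

RES = [ 0xa0  0xba  0x22  0xc5  0x71  0xa0  0x73  0x73 ]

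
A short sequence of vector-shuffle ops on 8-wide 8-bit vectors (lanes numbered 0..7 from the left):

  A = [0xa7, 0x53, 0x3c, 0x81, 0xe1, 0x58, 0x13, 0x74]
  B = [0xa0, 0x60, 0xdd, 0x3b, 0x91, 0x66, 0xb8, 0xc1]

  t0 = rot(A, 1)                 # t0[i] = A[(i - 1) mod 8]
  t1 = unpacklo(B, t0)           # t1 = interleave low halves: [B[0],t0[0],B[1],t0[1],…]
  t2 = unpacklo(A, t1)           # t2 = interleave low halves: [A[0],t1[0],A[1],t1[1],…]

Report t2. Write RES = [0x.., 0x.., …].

RES = [ 0xa7  0xa0  0x53  0x74  0x3c  0x60  0x81  0xa7 ]

→ t0 |74|a7|53|3c|81|e1|58|13|
→ t1 |a0|74|60|a7|dd|53|3b|3c|
→ t2 |a7|a0|53|74|3c|60|81|a7|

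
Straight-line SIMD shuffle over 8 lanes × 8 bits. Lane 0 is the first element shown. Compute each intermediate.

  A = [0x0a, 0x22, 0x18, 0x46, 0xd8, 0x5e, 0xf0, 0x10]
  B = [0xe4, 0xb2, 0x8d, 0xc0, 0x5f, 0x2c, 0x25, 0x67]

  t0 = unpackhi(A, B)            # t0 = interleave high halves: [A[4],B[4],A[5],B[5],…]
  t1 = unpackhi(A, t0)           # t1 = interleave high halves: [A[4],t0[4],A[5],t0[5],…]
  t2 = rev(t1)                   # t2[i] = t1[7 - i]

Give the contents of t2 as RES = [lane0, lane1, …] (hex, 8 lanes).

RES = [ 0x67  0x10  0x10  0xf0  0x25  0x5e  0xf0  0xd8 ]

t0 = [0xd8, 0x5f, 0x5e, 0x2c, 0xf0, 0x25, 0x10, 0x67]
t1 = [0xd8, 0xf0, 0x5e, 0x25, 0xf0, 0x10, 0x10, 0x67]
t2 = [0x67, 0x10, 0x10, 0xf0, 0x25, 0x5e, 0xf0, 0xd8]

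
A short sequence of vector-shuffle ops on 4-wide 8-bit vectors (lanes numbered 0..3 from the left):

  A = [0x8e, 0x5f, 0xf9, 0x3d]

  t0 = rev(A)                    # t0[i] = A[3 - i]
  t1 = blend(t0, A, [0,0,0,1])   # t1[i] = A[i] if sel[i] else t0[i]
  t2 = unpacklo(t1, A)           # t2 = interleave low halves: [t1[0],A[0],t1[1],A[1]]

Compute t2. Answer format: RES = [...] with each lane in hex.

RES = [0x3d, 0x8e, 0xf9, 0x5f]

  t0: 3d f9 5f 8e
  t1: 3d f9 5f 3d
  t2: 3d 8e f9 5f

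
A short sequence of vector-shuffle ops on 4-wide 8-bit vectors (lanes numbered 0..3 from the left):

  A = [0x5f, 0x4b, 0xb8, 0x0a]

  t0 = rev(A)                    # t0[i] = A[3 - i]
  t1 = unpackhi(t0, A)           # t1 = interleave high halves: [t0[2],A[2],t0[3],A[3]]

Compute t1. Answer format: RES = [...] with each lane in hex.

RES = [0x4b, 0xb8, 0x5f, 0x0a]

  t0: 0a b8 4b 5f
  t1: 4b b8 5f 0a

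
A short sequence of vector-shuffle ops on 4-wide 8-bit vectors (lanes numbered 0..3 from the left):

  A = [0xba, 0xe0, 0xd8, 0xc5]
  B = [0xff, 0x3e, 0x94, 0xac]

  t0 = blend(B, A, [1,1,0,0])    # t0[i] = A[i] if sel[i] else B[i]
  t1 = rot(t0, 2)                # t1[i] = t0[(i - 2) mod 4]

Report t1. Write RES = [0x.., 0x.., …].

→ t0 |ba|e0|94|ac|
→ t1 |94|ac|ba|e0|

RES = [0x94, 0xac, 0xba, 0xe0]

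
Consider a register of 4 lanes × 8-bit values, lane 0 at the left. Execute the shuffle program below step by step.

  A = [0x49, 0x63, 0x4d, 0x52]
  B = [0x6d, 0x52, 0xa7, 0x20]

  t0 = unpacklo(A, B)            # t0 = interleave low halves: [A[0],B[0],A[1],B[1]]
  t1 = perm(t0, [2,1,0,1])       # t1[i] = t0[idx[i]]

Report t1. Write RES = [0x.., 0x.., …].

RES = [ 0x63  0x6d  0x49  0x6d ]

→ t0 |49|6d|63|52|
→ t1 |63|6d|49|6d|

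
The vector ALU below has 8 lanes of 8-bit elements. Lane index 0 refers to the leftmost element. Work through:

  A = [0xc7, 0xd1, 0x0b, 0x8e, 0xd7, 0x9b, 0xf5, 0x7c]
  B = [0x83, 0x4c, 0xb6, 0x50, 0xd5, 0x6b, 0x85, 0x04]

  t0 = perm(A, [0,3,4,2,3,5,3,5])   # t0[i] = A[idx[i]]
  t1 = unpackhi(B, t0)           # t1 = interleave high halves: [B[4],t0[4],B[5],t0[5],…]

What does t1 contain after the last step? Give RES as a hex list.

RES = [0xd5, 0x8e, 0x6b, 0x9b, 0x85, 0x8e, 0x04, 0x9b]

t0 = [0xc7, 0x8e, 0xd7, 0x0b, 0x8e, 0x9b, 0x8e, 0x9b]
t1 = [0xd5, 0x8e, 0x6b, 0x9b, 0x85, 0x8e, 0x04, 0x9b]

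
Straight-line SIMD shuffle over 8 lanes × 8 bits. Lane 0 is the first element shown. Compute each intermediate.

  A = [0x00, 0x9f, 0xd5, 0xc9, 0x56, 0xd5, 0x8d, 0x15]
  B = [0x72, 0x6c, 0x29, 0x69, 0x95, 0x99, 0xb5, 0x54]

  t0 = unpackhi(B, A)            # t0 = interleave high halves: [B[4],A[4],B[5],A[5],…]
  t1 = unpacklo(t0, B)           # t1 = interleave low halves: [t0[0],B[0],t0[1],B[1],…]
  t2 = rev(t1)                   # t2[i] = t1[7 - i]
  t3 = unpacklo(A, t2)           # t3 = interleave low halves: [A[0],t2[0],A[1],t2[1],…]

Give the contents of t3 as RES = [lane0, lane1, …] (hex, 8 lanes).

RES = [ 0x00  0x69  0x9f  0xd5  0xd5  0x29  0xc9  0x99 ]

  t0: 95 56 99 d5 b5 8d 54 15
  t1: 95 72 56 6c 99 29 d5 69
  t2: 69 d5 29 99 6c 56 72 95
  t3: 00 69 9f d5 d5 29 c9 99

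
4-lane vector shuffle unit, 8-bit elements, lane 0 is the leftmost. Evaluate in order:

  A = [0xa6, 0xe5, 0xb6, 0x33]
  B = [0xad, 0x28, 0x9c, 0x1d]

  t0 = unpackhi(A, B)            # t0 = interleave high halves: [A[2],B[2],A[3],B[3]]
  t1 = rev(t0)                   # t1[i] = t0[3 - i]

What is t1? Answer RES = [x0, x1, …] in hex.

→ t0 |b6|9c|33|1d|
→ t1 |1d|33|9c|b6|

RES = [0x1d, 0x33, 0x9c, 0xb6]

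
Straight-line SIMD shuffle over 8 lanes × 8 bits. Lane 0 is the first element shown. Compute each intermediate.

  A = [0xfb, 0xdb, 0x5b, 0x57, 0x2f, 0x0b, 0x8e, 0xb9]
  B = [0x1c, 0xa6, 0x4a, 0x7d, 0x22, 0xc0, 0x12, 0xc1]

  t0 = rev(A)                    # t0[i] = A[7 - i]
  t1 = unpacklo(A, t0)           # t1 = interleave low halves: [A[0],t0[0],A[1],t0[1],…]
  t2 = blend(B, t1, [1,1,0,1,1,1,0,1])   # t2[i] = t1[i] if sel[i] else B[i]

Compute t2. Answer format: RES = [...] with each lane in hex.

→ t0 |b9|8e|0b|2f|57|5b|db|fb|
→ t1 |fb|b9|db|8e|5b|0b|57|2f|
→ t2 |fb|b9|4a|8e|5b|0b|12|2f|

RES = [0xfb, 0xb9, 0x4a, 0x8e, 0x5b, 0x0b, 0x12, 0x2f]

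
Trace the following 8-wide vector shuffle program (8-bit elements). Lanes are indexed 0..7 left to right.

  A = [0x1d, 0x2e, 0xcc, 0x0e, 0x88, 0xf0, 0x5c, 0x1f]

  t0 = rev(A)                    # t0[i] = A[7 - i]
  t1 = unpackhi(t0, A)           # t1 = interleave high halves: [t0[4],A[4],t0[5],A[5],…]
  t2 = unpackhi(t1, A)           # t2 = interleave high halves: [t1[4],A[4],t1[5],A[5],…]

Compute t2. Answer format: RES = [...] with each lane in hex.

RES = [0x2e, 0x88, 0x5c, 0xf0, 0x1d, 0x5c, 0x1f, 0x1f]

  t0: 1f 5c f0 88 0e cc 2e 1d
  t1: 0e 88 cc f0 2e 5c 1d 1f
  t2: 2e 88 5c f0 1d 5c 1f 1f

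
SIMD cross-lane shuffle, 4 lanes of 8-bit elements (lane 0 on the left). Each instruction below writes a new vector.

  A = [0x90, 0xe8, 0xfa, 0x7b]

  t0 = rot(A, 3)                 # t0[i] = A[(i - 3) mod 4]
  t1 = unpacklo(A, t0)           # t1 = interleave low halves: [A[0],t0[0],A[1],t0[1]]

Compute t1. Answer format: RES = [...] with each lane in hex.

t0 = [0xe8, 0xfa, 0x7b, 0x90]
t1 = [0x90, 0xe8, 0xe8, 0xfa]

RES = [0x90, 0xe8, 0xe8, 0xfa]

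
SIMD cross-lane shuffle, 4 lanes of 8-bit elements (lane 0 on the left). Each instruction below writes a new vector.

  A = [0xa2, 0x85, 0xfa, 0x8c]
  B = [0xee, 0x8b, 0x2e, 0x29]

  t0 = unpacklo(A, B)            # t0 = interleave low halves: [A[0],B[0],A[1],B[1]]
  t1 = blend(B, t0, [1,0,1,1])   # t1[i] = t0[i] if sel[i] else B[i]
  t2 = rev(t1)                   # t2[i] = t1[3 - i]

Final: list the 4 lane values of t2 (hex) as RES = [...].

t0 = [0xa2, 0xee, 0x85, 0x8b]
t1 = [0xa2, 0x8b, 0x85, 0x8b]
t2 = [0x8b, 0x85, 0x8b, 0xa2]

RES = [ 0x8b  0x85  0x8b  0xa2 ]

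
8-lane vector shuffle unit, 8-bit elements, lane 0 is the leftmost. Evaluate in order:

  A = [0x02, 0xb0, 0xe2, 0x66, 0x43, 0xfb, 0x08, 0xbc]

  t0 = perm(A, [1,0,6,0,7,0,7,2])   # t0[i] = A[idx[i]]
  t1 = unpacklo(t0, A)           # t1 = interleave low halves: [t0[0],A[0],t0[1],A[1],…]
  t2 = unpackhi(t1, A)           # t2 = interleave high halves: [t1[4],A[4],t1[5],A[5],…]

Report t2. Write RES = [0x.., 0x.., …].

t0 = [0xb0, 0x02, 0x08, 0x02, 0xbc, 0x02, 0xbc, 0xe2]
t1 = [0xb0, 0x02, 0x02, 0xb0, 0x08, 0xe2, 0x02, 0x66]
t2 = [0x08, 0x43, 0xe2, 0xfb, 0x02, 0x08, 0x66, 0xbc]

RES = [0x08, 0x43, 0xe2, 0xfb, 0x02, 0x08, 0x66, 0xbc]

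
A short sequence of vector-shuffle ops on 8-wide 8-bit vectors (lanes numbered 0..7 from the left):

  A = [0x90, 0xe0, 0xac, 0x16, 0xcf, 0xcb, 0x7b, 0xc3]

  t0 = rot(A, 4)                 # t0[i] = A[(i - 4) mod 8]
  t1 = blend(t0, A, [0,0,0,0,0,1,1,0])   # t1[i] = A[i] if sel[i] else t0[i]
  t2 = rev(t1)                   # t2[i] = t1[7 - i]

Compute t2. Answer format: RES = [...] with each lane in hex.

RES = [ 0x16  0x7b  0xcb  0x90  0xc3  0x7b  0xcb  0xcf ]

  t0: cf cb 7b c3 90 e0 ac 16
  t1: cf cb 7b c3 90 cb 7b 16
  t2: 16 7b cb 90 c3 7b cb cf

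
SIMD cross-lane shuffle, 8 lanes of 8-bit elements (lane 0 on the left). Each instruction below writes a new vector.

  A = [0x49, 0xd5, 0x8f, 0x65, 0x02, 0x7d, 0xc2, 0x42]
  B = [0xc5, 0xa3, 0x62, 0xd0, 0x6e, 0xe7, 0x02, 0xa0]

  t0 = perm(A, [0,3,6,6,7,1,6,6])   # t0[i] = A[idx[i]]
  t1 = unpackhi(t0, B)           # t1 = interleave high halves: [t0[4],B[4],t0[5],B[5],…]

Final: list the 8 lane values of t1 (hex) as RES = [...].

RES = [ 0x42  0x6e  0xd5  0xe7  0xc2  0x02  0xc2  0xa0 ]

→ t0 |49|65|c2|c2|42|d5|c2|c2|
→ t1 |42|6e|d5|e7|c2|02|c2|a0|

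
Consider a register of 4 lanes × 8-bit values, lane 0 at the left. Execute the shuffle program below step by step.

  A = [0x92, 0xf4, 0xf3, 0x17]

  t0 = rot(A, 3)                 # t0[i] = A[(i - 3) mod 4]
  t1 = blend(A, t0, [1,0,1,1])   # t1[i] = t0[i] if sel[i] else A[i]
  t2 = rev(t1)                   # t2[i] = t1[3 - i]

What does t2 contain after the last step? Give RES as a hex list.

→ t0 |f4|f3|17|92|
→ t1 |f4|f4|17|92|
→ t2 |92|17|f4|f4|

RES = [ 0x92  0x17  0xf4  0xf4 ]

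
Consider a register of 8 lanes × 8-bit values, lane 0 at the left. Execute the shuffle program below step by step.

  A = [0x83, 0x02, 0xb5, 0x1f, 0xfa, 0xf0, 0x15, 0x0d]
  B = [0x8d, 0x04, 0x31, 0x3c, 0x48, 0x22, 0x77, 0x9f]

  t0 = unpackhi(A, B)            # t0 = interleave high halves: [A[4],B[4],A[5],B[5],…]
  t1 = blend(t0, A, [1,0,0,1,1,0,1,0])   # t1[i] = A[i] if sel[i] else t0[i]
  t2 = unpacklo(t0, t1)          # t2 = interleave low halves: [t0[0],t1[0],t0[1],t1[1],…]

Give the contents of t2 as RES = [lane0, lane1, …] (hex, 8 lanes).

RES = [ 0xfa  0x83  0x48  0x48  0xf0  0xf0  0x22  0x1f ]

t0 = [0xfa, 0x48, 0xf0, 0x22, 0x15, 0x77, 0x0d, 0x9f]
t1 = [0x83, 0x48, 0xf0, 0x1f, 0xfa, 0x77, 0x15, 0x9f]
t2 = [0xfa, 0x83, 0x48, 0x48, 0xf0, 0xf0, 0x22, 0x1f]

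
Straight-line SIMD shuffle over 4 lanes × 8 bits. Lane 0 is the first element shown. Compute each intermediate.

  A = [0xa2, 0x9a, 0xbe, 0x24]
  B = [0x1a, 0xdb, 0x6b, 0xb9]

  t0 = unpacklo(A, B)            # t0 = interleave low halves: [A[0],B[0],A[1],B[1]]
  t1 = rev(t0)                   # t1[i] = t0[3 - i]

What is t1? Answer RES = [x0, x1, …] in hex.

RES = [ 0xdb  0x9a  0x1a  0xa2 ]

  t0: a2 1a 9a db
  t1: db 9a 1a a2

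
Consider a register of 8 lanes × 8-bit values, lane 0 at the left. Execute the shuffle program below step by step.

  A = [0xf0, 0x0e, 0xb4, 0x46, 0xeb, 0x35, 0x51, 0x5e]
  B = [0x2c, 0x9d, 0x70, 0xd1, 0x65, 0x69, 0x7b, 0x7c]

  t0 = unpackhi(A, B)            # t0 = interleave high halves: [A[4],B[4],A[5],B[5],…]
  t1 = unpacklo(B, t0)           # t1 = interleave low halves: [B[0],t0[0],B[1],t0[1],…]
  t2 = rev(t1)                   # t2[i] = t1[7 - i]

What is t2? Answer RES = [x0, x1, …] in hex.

  t0: eb 65 35 69 51 7b 5e 7c
  t1: 2c eb 9d 65 70 35 d1 69
  t2: 69 d1 35 70 65 9d eb 2c

RES = [ 0x69  0xd1  0x35  0x70  0x65  0x9d  0xeb  0x2c ]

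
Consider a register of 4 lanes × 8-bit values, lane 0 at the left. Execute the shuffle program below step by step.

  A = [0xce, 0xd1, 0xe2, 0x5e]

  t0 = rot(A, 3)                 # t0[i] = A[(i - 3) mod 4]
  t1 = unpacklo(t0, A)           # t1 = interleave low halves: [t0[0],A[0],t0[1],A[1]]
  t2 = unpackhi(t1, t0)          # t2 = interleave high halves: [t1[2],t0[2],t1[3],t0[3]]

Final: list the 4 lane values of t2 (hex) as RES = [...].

RES = [0xe2, 0x5e, 0xd1, 0xce]

  t0: d1 e2 5e ce
  t1: d1 ce e2 d1
  t2: e2 5e d1 ce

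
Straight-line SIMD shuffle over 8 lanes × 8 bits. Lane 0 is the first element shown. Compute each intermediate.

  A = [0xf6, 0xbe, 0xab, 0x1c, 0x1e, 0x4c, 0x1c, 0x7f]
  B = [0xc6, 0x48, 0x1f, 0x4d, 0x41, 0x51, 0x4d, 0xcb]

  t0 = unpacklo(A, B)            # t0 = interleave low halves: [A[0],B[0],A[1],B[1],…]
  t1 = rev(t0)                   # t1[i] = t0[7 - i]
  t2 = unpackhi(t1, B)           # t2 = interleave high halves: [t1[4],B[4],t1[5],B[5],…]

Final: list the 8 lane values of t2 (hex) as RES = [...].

→ t0 |f6|c6|be|48|ab|1f|1c|4d|
→ t1 |4d|1c|1f|ab|48|be|c6|f6|
→ t2 |48|41|be|51|c6|4d|f6|cb|

RES = [0x48, 0x41, 0xbe, 0x51, 0xc6, 0x4d, 0xf6, 0xcb]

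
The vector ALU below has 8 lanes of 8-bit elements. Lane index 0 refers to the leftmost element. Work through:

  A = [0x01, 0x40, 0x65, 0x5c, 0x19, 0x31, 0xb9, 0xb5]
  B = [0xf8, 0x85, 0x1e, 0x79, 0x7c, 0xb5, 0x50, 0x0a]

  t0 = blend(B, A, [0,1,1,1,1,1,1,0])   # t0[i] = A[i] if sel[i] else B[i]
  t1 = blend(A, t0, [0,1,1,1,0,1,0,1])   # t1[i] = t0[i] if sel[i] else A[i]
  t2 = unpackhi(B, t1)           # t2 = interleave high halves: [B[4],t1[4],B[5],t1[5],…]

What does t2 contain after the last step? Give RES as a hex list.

RES = [0x7c, 0x19, 0xb5, 0x31, 0x50, 0xb9, 0x0a, 0x0a]

  t0: f8 40 65 5c 19 31 b9 0a
  t1: 01 40 65 5c 19 31 b9 0a
  t2: 7c 19 b5 31 50 b9 0a 0a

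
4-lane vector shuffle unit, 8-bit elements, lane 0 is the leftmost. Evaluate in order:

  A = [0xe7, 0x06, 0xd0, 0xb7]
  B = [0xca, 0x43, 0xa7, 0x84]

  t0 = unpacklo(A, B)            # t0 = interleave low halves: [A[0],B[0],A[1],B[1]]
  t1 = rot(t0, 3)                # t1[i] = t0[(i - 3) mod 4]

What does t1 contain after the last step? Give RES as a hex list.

t0 = [0xe7, 0xca, 0x06, 0x43]
t1 = [0xca, 0x06, 0x43, 0xe7]

RES = [ 0xca  0x06  0x43  0xe7 ]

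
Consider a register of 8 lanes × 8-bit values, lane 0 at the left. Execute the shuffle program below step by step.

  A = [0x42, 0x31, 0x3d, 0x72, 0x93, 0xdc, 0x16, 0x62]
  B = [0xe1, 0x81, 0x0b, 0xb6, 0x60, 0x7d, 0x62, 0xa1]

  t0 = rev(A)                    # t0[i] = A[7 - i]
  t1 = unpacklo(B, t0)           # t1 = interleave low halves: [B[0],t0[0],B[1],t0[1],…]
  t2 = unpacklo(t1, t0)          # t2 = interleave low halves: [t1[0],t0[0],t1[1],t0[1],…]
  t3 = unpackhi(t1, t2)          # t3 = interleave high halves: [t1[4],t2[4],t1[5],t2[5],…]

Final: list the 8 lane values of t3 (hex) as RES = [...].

→ t0 |62|16|dc|93|72|3d|31|42|
→ t1 |e1|62|81|16|0b|dc|b6|93|
→ t2 |e1|62|62|16|81|dc|16|93|
→ t3 |0b|81|dc|dc|b6|16|93|93|

RES = [0x0b, 0x81, 0xdc, 0xdc, 0xb6, 0x16, 0x93, 0x93]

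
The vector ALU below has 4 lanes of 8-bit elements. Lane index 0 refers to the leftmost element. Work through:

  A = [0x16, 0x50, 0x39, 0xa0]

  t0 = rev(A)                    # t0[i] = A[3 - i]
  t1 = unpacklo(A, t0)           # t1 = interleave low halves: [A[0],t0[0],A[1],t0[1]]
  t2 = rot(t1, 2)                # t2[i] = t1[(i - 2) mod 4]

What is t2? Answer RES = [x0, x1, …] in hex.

→ t0 |a0|39|50|16|
→ t1 |16|a0|50|39|
→ t2 |50|39|16|a0|

RES = [0x50, 0x39, 0x16, 0xa0]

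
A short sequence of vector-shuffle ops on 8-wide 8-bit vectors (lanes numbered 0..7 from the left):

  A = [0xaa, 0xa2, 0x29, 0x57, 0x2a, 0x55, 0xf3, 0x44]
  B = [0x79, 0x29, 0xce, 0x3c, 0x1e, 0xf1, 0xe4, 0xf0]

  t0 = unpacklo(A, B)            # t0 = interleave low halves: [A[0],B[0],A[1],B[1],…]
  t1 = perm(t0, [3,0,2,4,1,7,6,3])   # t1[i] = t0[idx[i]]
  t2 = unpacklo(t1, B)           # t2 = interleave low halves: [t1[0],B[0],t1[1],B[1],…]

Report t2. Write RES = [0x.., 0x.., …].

RES = [0x29, 0x79, 0xaa, 0x29, 0xa2, 0xce, 0x29, 0x3c]

t0 = [0xaa, 0x79, 0xa2, 0x29, 0x29, 0xce, 0x57, 0x3c]
t1 = [0x29, 0xaa, 0xa2, 0x29, 0x79, 0x3c, 0x57, 0x29]
t2 = [0x29, 0x79, 0xaa, 0x29, 0xa2, 0xce, 0x29, 0x3c]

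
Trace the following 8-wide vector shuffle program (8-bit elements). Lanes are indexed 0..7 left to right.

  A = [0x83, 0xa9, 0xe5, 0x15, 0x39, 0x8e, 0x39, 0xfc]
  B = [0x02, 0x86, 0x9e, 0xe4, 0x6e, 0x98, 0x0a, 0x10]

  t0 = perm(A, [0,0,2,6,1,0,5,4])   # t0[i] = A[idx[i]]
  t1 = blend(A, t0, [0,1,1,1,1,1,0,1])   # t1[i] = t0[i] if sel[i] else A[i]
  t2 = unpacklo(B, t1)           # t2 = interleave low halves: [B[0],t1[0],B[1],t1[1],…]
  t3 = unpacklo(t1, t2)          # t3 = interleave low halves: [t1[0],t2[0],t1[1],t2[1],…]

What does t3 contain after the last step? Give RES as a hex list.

→ t0 |83|83|e5|39|a9|83|8e|39|
→ t1 |83|83|e5|39|a9|83|39|39|
→ t2 |02|83|86|83|9e|e5|e4|39|
→ t3 |83|02|83|83|e5|86|39|83|

RES = [ 0x83  0x02  0x83  0x83  0xe5  0x86  0x39  0x83 ]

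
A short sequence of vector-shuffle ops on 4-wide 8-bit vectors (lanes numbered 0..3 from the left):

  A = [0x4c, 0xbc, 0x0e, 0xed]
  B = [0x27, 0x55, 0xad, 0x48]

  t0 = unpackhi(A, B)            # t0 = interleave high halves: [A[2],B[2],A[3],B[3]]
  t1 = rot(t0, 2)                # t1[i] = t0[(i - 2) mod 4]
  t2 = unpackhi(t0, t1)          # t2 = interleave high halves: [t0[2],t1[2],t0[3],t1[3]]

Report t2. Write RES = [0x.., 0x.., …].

  t0: 0e ad ed 48
  t1: ed 48 0e ad
  t2: ed 0e 48 ad

RES = [ 0xed  0x0e  0x48  0xad ]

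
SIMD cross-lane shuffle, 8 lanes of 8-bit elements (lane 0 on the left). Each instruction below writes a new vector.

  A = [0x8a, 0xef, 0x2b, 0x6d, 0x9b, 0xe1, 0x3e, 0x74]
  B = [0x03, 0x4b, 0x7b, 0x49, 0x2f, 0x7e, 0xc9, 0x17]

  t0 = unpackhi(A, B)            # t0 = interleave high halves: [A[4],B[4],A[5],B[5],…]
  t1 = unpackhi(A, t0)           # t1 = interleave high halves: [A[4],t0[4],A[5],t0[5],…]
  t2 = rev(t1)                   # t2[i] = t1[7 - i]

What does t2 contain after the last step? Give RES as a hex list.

  t0: 9b 2f e1 7e 3e c9 74 17
  t1: 9b 3e e1 c9 3e 74 74 17
  t2: 17 74 74 3e c9 e1 3e 9b

RES = [0x17, 0x74, 0x74, 0x3e, 0xc9, 0xe1, 0x3e, 0x9b]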